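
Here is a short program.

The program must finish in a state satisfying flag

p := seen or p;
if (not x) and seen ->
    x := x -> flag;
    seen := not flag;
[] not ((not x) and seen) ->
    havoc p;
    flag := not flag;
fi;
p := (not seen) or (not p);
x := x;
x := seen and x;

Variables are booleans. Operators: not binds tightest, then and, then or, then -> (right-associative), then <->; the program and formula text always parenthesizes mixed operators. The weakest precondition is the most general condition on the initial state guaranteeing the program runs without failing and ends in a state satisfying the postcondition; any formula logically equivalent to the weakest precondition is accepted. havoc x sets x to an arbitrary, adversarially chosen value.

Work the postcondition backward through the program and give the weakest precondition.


Working backward. After the program, flag must hold.
Before x := seen and x: flag
Before x := x: flag
Before p := (not seen) or (not p): flag
Then branch requires flag; else branch requires not flag.
Before the if: (((not x) and seen) -> flag) and ((not ((not x) and seen)) -> (not flag))
Before p := seen or p: (((not x) and seen) -> flag) and ((not ((not x) and seen)) -> (not flag))
Answer: WP = (((not x) and seen) -> flag) and ((not ((not x) and seen)) -> (not flag))


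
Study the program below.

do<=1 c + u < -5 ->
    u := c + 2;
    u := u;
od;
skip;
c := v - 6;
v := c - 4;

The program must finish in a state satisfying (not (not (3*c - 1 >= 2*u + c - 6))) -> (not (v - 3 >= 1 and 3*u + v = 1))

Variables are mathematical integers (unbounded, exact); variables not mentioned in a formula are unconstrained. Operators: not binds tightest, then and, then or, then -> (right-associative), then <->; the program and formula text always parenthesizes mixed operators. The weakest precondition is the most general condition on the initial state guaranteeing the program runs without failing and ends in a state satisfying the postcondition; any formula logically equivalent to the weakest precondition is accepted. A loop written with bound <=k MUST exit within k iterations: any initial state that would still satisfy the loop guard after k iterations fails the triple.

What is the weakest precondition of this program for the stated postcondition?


Working backward. After the program, the postcondition (not (not (3*c - 1 >= 2*u + c - 6))) -> (not (v - 3 >= 1 and 3*u + v = 1)) must hold; in canonical form it is 2*c >= 2*u - 5 -> (not (v >= 4 and 3*u + v = 1)).
Before v := c - 4: 2*c >= 2*u - 5 -> (not (c >= 8 and c + 3*u = 5))
Before c := v - 6: 2*v >= 2*u + 7 -> (not (v >= 14 and 3*u + v = 11))
Before skip: 2*v >= 2*u + 7 -> (not (v >= 14 and 3*u + v = 11))
Before the loop (bound <=1), unroll the exhaustion recursion (WP_0 = exit-now case; WP_j = one more guarded iteration, up to j = 1):
  WP_0: (not (c + u < -5)) and (2*v >= 2*u + 7 -> (not (v >= 14 and 3*u + v = 11)))
  WP_1: (c + u < -5 -> ((not (2*c < -7)) and (2*v >= 2*c + 11 -> (not (v >= 14 and 3*c + v = 5))))) and ((not (c + u < -5)) -> (2*v >= 2*u + 7 -> (not (v >= 14 and 3*u + v = 11))))
So before the loop: (c + u < -5 -> ((not (2*c < -7)) and (2*v >= 2*c + 11 -> (not (v >= 14 and 3*c + v = 5))))) and ((not (c + u < -5)) -> (2*v >= 2*u + 7 -> (not (v >= 14 and 3*u + v = 11))))
Answer: WP = (c + u < -5 -> ((not (2*c < -7)) and (2*v >= 2*c + 11 -> (not (v >= 14 and 3*c + v = 5))))) and ((not (c + u < -5)) -> (2*v >= 2*u + 7 -> (not (v >= 14 and 3*u + v = 11))))


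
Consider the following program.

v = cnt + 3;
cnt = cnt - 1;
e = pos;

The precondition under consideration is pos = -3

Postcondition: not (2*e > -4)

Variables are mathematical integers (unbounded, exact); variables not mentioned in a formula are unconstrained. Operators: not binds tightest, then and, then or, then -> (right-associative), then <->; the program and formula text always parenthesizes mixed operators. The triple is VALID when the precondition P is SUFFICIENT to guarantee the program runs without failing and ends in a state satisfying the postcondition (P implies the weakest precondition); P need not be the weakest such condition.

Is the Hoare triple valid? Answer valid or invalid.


Working backward. After the program, not (2*e > -4) must hold.
Before e := pos: not (2*pos > -4)
Before cnt := cnt - 1: not (2*pos > -4)
Before v := cnt + 3: not (2*pos > -4)
The weakest precondition is not (2*pos > -4).
Check whether pos = -3 implies it.
Every state satisfying the precondition satisfies the weakest precondition: the implication holds.
Answer: valid


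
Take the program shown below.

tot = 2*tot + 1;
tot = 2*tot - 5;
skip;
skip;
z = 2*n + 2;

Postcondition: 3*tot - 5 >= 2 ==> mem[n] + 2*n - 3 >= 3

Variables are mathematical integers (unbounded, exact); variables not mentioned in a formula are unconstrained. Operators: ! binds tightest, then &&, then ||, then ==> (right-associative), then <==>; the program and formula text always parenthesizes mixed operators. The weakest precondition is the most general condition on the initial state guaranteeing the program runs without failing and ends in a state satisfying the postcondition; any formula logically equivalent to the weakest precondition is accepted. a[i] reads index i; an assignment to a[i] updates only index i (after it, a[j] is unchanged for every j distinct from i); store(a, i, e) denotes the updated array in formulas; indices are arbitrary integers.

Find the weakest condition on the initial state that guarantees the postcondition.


Working backward. After the program, the postcondition 3*tot - 5 >= 2 ==> mem[n] + 2*n - 3 >= 3 must hold; in canonical form it is 3*tot >= 7 ==> mem[n] + 2*n >= 6.
Before z := 2*n + 2: 3*tot >= 7 ==> mem[n] + 2*n >= 6
Before skip: 3*tot >= 7 ==> mem[n] + 2*n >= 6
Before skip: 3*tot >= 7 ==> mem[n] + 2*n >= 6
Before tot := 2*tot - 5: 6*tot >= 22 ==> mem[n] + 2*n >= 6
Before tot := 2*tot + 1: 12*tot >= 16 ==> mem[n] + 2*n >= 6
Answer: WP = 12*tot >= 16 ==> mem[n] + 2*n >= 6


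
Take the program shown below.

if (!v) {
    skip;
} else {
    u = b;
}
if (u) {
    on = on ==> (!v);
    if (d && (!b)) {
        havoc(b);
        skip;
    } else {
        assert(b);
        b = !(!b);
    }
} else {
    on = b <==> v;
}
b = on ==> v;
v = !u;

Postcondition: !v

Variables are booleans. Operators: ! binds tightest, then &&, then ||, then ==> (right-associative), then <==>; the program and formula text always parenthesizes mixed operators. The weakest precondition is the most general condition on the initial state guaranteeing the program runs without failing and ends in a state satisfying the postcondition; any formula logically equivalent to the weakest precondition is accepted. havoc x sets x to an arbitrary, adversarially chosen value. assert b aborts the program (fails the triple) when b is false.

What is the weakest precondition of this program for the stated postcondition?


Working backward. After the program, !v must hold.
Before v := !u: u
Before b := on ==> v: u
Then branch requires ((d && (!b)) ==> u) && ((!(d && (!b))) ==> (b && u)); else branch requires u.
Before the if: (u ==> (((d && (!b)) ==> u) && ((!(d && (!b))) ==> (b && u)))) && ((!u) ==> u)
Then branch requires (u ==> (((d && (!b)) ==> u) && ((!(d && (!b))) ==> (b && u)))) && ((!u) ==> u); else branch requires (b ==> (((d && (!b)) ==> b) && ((!(d && (!b))) ==> b))) && ((!b) ==> b).
Before the if: ((!v) ==> ((u ==> (((d && (!b)) ==> u) && ((!(d && (!b))) ==> (b && u)))) && ((!u) ==> u))) && (v ==> ((b ==> (((d && (!b)) ==> b) && ((!(d && (!b))) ==> b))) && ((!b) ==> b)))
Answer: WP = ((!v) ==> ((u ==> (((d && (!b)) ==> u) && ((!(d && (!b))) ==> (b && u)))) && ((!u) ==> u))) && (v ==> ((b ==> (((d && (!b)) ==> b) && ((!(d && (!b))) ==> b))) && ((!b) ==> b)))


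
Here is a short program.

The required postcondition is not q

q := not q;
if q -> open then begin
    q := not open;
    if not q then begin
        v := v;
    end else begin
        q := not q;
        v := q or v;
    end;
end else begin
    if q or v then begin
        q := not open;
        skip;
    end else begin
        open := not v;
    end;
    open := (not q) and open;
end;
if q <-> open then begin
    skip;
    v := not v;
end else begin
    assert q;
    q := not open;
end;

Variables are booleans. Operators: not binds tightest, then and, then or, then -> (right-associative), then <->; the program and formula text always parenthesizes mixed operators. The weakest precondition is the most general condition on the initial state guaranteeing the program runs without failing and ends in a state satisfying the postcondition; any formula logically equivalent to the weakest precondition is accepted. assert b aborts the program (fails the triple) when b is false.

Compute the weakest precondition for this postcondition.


Working backward. After the program, not q must hold.
Then branch requires not q; else branch requires q and open.
Before the if: ((q <-> open) -> (not q)) and ((not (q <-> open)) -> (q and open))
Then branch requires open -> ((((not open) <-> open) -> open) and ((not open) <-> open)); else branch requires ((q or v) -> ((((not open) <-> open) -> open) and ((not open) <-> open))) and ((not (q or v)) -> (((q <-> ((not q) and (not v))) -> (not q)) and (q <-> ((not q) and (not v))))).
Before the if: ((q -> open) -> (open -> ((((not open) <-> open) -> open) and ((not open) <-> open)))) and ((not (q -> open)) -> (((q or v) -> ((((not open) <-> open) -> open) and ((not open) <-> open))) and ((not (q or v)) -> (((q <-> ((not q) and (not v))) -> (not q)) and (q <-> ((not q) and (not v)))))))
Before q := not q: (((not q) -> open) -> (open -> ((((not open) <-> open) -> open) and ((not open) <-> open)))) and ((not ((not q) -> open)) -> ((((not q) or v) -> ((((not open) <-> open) -> open) and ((not open) <-> open))) and ((not ((not q) or v)) -> ((((not q) <-> (q and (not v))) -> q) and ((not q) <-> (q and (not v)))))))
Answer: WP = (((not q) -> open) -> (open -> ((((not open) <-> open) -> open) and ((not open) <-> open)))) and ((not ((not q) -> open)) -> ((((not q) or v) -> ((((not open) <-> open) -> open) and ((not open) <-> open))) and ((not ((not q) or v)) -> ((((not q) <-> (q and (not v))) -> q) and ((not q) <-> (q and (not v)))))))


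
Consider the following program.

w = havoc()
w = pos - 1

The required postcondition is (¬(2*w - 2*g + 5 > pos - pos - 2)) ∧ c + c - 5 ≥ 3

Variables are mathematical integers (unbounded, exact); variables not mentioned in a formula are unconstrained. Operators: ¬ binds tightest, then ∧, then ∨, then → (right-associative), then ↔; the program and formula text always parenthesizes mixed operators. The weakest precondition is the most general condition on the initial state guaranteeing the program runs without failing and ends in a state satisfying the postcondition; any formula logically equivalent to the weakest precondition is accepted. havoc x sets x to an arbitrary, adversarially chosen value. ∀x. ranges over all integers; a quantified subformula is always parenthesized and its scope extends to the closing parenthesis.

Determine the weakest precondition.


Working backward. After the program, the postcondition (¬(2*w - 2*g + 5 > pos - pos - 2)) ∧ c + c - 5 ≥ 3 must hold; in canonical form it is (¬(2*w > 2*g - 7)) ∧ 2*c ≥ 8.
Before w := pos - 1: (¬(2*pos > 2*g - 5)) ∧ 2*c ≥ 8
Before havoc w: (¬(2*pos > 2*g - 5)) ∧ 2*c ≥ 8
Answer: WP = (¬(2*pos > 2*g - 5)) ∧ 2*c ≥ 8


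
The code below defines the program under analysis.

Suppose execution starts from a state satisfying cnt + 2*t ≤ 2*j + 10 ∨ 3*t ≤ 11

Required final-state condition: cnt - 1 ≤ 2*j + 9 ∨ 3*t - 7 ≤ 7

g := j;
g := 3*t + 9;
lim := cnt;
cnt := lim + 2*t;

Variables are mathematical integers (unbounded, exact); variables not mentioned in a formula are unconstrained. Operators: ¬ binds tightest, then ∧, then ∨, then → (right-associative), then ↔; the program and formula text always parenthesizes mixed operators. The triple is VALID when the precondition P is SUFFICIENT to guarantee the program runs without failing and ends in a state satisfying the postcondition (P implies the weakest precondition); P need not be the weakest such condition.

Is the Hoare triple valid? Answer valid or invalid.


Working backward. After the program, the postcondition cnt - 1 ≤ 2*j + 9 ∨ 3*t - 7 ≤ 7 must hold; in canonical form it is cnt ≤ 2*j + 10 ∨ 3*t ≤ 14.
Before cnt := lim + 2*t: lim + 2*t ≤ 2*j + 10 ∨ 3*t ≤ 14
Before lim := cnt: cnt + 2*t ≤ 2*j + 10 ∨ 3*t ≤ 14
Before g := 3*t + 9: cnt + 2*t ≤ 2*j + 10 ∨ 3*t ≤ 14
Before g := j: cnt + 2*t ≤ 2*j + 10 ∨ 3*t ≤ 14
The weakest precondition is cnt + 2*t ≤ 2*j + 10 ∨ 3*t ≤ 14.
Check whether cnt + 2*t ≤ 2*j + 10 ∨ 3*t ≤ 11 implies it.
Every state satisfying the precondition satisfies the weakest precondition: the implication holds.
Answer: valid


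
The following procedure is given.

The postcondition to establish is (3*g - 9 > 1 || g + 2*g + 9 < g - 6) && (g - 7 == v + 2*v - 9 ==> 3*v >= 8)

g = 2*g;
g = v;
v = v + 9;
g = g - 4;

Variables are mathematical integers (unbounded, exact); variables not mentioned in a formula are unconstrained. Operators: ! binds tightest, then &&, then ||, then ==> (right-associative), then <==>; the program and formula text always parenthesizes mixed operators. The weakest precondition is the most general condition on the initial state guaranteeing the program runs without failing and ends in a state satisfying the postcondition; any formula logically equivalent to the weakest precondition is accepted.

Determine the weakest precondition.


Working backward. After the program, the postcondition (3*g - 9 > 1 || g + 2*g + 9 < g - 6) && (g - 7 == v + 2*v - 9 ==> 3*v >= 8) must hold; in canonical form it is (3*g > 10 || 2*g < -15) && (g == 3*v - 2 ==> 3*v >= 8).
Before g := g - 4: (3*g > 22 || 2*g < -7) && (g == 3*v + 2 ==> 3*v >= 8)
Before v := v + 9: (3*g > 22 || 2*g < -7) && (g == 3*v + 29 ==> 3*v >= -19)
Before g := v: (3*v > 22 || 2*v < -7) && (2*v == -29 ==> 3*v >= -19)
Before g := 2*g: (3*v > 22 || 2*v < -7) && (2*v == -29 ==> 3*v >= -19)
Answer: WP = (3*v > 22 || 2*v < -7) && (2*v == -29 ==> 3*v >= -19)


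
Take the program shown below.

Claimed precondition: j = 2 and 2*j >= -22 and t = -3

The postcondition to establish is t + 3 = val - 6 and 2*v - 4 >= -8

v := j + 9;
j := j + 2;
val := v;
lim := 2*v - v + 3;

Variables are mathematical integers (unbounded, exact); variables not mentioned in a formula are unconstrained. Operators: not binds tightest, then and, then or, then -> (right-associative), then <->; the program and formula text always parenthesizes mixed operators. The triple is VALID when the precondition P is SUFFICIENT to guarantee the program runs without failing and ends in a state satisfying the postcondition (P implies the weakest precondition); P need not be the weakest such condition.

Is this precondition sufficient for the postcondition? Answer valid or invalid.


Working backward. After the program, the postcondition t + 3 = val - 6 and 2*v - 4 >= -8 must hold; in canonical form it is t = val - 9 and 2*v >= -4.
Before lim := 2*v - v + 3: t = val - 9 and 2*v >= -4
Before val := v: t = v - 9 and 2*v >= -4
Before j := j + 2: t = v - 9 and 2*v >= -4
Before v := j + 9: t = j and 2*j >= -22
The weakest precondition is t = j and 2*j >= -22.
Check whether j = 2 and 2*j >= -22 and t = -3 implies it.
Countermodel: at the initial state j = 2, t = -3, the precondition holds but the weakest precondition fails.
Answer: invalid


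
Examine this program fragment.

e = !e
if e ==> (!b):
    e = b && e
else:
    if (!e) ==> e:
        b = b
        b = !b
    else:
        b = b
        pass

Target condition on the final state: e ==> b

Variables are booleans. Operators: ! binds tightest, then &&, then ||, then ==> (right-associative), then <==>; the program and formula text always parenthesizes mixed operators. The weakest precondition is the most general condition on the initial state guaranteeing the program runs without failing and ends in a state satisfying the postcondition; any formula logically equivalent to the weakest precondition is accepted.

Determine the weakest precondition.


Working backward. After the program, e ==> b must hold.
Then branch requires (b && e) ==> b; else branch requires (((!e) ==> e) ==> (e ==> (!b))) && ((!((!e) ==> e)) ==> (e ==> b)).
Before the if: ((e ==> (!b)) ==> ((b && e) ==> b)) && ((!(e ==> (!b))) ==> ((((!e) ==> e) ==> (e ==> (!b))) && ((!((!e) ==> e)) ==> (e ==> b))))
Before e := !e: (((!e) ==> (!b)) ==> ((b && (!e)) ==> b)) && ((!((!e) ==> (!b))) ==> (((e ==> (!e)) ==> ((!e) ==> (!b))) && ((!(e ==> (!e))) ==> ((!e) ==> b))))
Answer: WP = (((!e) ==> (!b)) ==> ((b && (!e)) ==> b)) && ((!((!e) ==> (!b))) ==> (((e ==> (!e)) ==> ((!e) ==> (!b))) && ((!(e ==> (!e))) ==> ((!e) ==> b))))


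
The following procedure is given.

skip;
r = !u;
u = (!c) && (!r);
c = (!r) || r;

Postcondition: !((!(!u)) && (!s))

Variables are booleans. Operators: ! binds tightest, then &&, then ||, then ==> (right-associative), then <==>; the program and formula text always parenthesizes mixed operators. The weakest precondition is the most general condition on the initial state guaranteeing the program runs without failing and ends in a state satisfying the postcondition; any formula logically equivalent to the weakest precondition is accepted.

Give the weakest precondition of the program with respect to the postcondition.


Working backward. After the program, the postcondition !((!(!u)) && (!s)) must hold; in canonical form it is !(u && (!s)).
Before c := (!r) || r: !(u && (!s))
Before u := (!c) && (!r): !((!c) && (!r) && (!s))
Before r := !u: !((!c) && u && (!s))
Before skip: !((!c) && u && (!s))
Answer: WP = !((!c) && u && (!s))


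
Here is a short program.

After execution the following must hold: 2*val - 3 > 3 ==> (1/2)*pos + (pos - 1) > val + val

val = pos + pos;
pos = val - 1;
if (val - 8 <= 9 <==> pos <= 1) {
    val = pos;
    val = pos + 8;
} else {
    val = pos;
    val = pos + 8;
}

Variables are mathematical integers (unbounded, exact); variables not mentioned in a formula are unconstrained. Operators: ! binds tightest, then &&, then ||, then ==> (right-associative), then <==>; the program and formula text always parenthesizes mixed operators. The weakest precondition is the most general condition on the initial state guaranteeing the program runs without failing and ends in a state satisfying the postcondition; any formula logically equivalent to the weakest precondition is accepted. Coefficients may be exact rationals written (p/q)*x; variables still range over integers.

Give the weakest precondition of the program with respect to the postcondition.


Working backward. After the program, the postcondition 2*val - 3 > 3 ==> (1/2)*pos + (pos - 1) > val + val must hold; in canonical form it is 2*val > 6 ==> (3/2)*pos > 2*val + 1.
Then branch requires 2*pos > -10 ==> (1/2)*pos < -17; else branch requires 2*pos > -10 ==> (1/2)*pos < -17.
Before the if: ((val <= 17 <==> pos <= 1) ==> (2*pos > -10 ==> (1/2)*pos < -17)) && ((!(val <= 17 <==> pos <= 1)) ==> (2*pos > -10 ==> (1/2)*pos < -17))
Before pos := val - 1: ((val <= 17 <==> val <= 2) ==> (2*val > -8 ==> (1/2)*val < -33/2)) && ((!(val <= 17 <==> val <= 2)) ==> (2*val > -8 ==> (1/2)*val < -33/2))
Before val := pos + pos: ((2*pos <= 17 <==> 2*pos <= 2) ==> (4*pos > -8 ==> pos < -33/2)) && ((!(2*pos <= 17 <==> 2*pos <= 2)) ==> (4*pos > -8 ==> pos < -33/2))
Answer: WP = ((2*pos <= 17 <==> 2*pos <= 2) ==> (4*pos > -8 ==> pos < -33/2)) && ((!(2*pos <= 17 <==> 2*pos <= 2)) ==> (4*pos > -8 ==> pos < -33/2))


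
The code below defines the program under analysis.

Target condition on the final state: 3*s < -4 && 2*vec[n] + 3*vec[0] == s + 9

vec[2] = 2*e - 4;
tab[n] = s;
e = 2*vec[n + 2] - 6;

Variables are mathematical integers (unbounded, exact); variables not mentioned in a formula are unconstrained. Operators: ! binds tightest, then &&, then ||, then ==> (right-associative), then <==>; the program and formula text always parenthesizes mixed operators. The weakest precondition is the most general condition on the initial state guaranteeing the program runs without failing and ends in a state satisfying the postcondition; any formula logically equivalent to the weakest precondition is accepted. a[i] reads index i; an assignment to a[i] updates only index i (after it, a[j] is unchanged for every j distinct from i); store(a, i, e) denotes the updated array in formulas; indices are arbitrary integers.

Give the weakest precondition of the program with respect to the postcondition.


Working backward. After the program, the postcondition 3*s < -4 && 2*vec[n] + 3*vec[0] == s + 9 must hold; in canonical form it is 3*s < -4 && 3*vec[0] + 2*vec[n] == s + 9.
Before e := 2*vec[n + 2] - 6: 3*s < -4 && 3*vec[0] + 2*vec[n] == s + 9
Before tab[n] := s: 3*s < -4 && 3*vec[0] + 2*vec[n] == s + 9
Before vec[2] := 2*e - 4: 3*s < -4 && 3*vec[0] + 2*store(vec, 2, 2*e - 4)[n] == s + 9
Answer: WP = 3*s < -4 && 3*vec[0] + 2*store(vec, 2, 2*e - 4)[n] == s + 9


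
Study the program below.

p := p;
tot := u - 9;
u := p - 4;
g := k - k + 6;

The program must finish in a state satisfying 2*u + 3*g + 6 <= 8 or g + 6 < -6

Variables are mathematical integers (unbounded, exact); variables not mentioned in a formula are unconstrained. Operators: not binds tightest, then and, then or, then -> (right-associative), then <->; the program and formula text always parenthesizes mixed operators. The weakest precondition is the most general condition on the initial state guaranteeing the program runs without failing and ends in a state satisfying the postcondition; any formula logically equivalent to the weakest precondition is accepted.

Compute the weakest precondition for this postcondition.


Working backward. After the program, the postcondition 2*u + 3*g + 6 <= 8 or g + 6 < -6 must hold; in canonical form it is 3*g + 2*u <= 2 or g < -12.
Before g := k - k + 6: 2*u <= -16
Before u := p - 4: 2*p <= -8
Before tot := u - 9: 2*p <= -8
Before p := p: 2*p <= -8
Answer: WP = 2*p <= -8


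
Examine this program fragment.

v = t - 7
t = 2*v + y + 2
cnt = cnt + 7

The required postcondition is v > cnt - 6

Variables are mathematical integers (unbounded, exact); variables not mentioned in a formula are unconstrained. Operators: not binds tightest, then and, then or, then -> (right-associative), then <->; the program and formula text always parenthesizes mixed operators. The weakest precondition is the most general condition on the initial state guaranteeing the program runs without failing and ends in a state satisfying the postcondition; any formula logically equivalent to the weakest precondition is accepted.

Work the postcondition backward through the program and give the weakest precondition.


Working backward. After the program, v > cnt - 6 must hold.
Before cnt := cnt + 7: v > cnt + 1
Before t := 2*v + y + 2: v > cnt + 1
Before v := t - 7: t > cnt + 8
Answer: WP = t > cnt + 8


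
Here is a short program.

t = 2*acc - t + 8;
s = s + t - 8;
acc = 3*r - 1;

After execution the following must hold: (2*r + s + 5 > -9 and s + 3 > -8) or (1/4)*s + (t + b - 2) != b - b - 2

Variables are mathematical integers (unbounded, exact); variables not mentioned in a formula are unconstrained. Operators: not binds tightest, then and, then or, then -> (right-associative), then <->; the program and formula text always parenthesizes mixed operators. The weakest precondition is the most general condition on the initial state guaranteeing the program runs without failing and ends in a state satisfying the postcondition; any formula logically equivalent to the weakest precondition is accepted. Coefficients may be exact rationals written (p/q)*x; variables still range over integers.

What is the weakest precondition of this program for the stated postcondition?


Working backward. After the program, the postcondition (2*r + s + 5 > -9 and s + 3 > -8) or (1/4)*s + (t + b - 2) != b - b - 2 must hold; in canonical form it is (2*r + s > -14 and s > -11) or b + (1/4)*s + t != 0.
Before acc := 3*r - 1: (2*r + s > -14 and s > -11) or b + (1/4)*s + t != 0
Before s := s + t - 8: (2*r + s + t > -6 and s + t > -3) or b + (1/4)*s + (5/4)*t != 2
Before t := 2*acc - t + 8: (2*acc + 2*r + s > t - 14 and 2*acc + s > t - 11) or (5/2)*acc + b + (1/4)*s != (5/4)*t - 8
Answer: WP = (2*acc + 2*r + s > t - 14 and 2*acc + s > t - 11) or (5/2)*acc + b + (1/4)*s != (5/4)*t - 8


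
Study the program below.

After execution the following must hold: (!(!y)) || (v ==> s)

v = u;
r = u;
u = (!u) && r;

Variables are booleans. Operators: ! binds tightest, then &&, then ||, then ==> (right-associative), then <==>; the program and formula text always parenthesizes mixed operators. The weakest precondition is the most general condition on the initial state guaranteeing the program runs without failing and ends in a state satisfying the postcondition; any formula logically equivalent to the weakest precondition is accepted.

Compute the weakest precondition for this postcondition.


Working backward. After the program, the postcondition (!(!y)) || (v ==> s) must hold; in canonical form it is y || (v ==> s).
Before u := (!u) && r: y || (v ==> s)
Before r := u: y || (v ==> s)
Before v := u: y || (u ==> s)
Answer: WP = y || (u ==> s)


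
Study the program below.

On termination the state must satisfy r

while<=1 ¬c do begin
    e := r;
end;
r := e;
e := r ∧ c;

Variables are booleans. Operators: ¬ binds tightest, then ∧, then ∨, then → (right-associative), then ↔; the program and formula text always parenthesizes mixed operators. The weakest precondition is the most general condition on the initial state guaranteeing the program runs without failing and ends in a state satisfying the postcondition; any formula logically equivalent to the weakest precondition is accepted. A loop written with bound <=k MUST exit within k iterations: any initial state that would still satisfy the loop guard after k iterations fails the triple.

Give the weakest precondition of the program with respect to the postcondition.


Working backward. After the program, r must hold.
Before e := r ∧ c: r
Before r := e: e
Before the loop (bound <=1), unroll the exhaustion recursion (WP_0 = exit-now case; WP_j = one more guarded iteration, up to j = 1):
  WP_0: c ∧ e
  WP_1: ((¬c) → (c ∧ r)) ∧ (c → e)
So before the loop: ((¬c) → (c ∧ r)) ∧ (c → e)
Answer: WP = ((¬c) → (c ∧ r)) ∧ (c → e)


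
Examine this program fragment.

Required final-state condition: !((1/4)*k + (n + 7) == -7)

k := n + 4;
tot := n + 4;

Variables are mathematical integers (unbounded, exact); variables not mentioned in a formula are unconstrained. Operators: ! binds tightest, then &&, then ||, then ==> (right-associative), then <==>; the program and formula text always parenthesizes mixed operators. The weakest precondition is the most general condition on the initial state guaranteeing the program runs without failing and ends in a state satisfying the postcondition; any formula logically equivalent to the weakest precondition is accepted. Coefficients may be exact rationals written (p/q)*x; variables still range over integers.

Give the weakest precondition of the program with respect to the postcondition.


Working backward. After the program, the postcondition !((1/4)*k + (n + 7) == -7) must hold; in canonical form it is !((1/4)*k + n == -14).
Before tot := n + 4: !((1/4)*k + n == -14)
Before k := n + 4: !((5/4)*n == -15)
Answer: WP = !((5/4)*n == -15)


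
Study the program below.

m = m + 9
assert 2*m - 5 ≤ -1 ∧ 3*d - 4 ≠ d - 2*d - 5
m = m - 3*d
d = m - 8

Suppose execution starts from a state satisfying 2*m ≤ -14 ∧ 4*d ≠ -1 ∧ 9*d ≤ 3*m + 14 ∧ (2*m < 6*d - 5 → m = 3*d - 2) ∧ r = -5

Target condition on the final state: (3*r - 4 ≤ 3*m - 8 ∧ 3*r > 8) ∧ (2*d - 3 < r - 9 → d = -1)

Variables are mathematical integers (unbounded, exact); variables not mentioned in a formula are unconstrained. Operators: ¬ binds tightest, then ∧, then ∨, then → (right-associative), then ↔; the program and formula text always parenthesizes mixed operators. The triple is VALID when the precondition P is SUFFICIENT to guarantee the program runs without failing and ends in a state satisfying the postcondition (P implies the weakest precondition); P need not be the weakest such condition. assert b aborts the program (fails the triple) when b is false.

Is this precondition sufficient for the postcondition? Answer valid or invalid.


Working backward. After the program, the postcondition (3*r - 4 ≤ 3*m - 8 ∧ 3*r > 8) ∧ (2*d - 3 < r - 9 → d = -1) must hold; in canonical form it is 3*r ≤ 3*m - 4 ∧ 3*r > 8 ∧ (2*d < r - 6 → d = -1).
Before d := m - 8: 3*r ≤ 3*m - 4 ∧ 3*r > 8 ∧ (2*m < r + 10 → m = 7)
Before m := m - 3*d: 9*d + 3*r ≤ 3*m - 4 ∧ 3*r > 8 ∧ (2*m < 6*d + r + 10 → m = 3*d + 7)
Before assert 2*m - 5 ≤ -1 ∧ 3*d - 4 ≠ d - 2*d - 5: 2*m ≤ 4 ∧ 4*d ≠ -1 ∧ 9*d + 3*r ≤ 3*m - 4 ∧ 3*r > 8 ∧ (2*m < 6*d + r + 10 → m = 3*d + 7)
Before m := m + 9: 2*m ≤ -14 ∧ 4*d ≠ -1 ∧ 9*d + 3*r ≤ 3*m + 23 ∧ 3*r > 8 ∧ (2*m < 6*d + r - 8 → m = 3*d - 2)
The weakest precondition is 2*m ≤ -14 ∧ 4*d ≠ -1 ∧ 9*d + 3*r ≤ 3*m + 23 ∧ 3*r > 8 ∧ (2*m < 6*d + r - 8 → m = 3*d - 2).
Check whether 2*m ≤ -14 ∧ 4*d ≠ -1 ∧ 9*d ≤ 3*m + 14 ∧ (2*m < 6*d - 5 → m = 3*d - 2) ∧ r = -5 implies it.
Countermodel: at the initial state d = -2, m = -7, r = -5, the precondition holds but the weakest precondition fails.
Answer: invalid


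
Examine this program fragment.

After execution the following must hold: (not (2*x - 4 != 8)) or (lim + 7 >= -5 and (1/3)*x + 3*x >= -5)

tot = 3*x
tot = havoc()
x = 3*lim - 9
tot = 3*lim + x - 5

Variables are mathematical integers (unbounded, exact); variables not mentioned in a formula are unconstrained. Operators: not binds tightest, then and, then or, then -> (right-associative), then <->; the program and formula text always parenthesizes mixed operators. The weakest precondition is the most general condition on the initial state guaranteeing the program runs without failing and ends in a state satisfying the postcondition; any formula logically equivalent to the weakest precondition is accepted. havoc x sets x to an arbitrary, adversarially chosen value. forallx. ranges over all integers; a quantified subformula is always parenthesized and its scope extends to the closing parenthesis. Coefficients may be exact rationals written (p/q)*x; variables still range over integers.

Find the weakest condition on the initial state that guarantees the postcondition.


Working backward. After the program, the postcondition (not (2*x - 4 != 8)) or (lim + 7 >= -5 and (1/3)*x + 3*x >= -5) must hold; in canonical form it is (not (2*x != 12)) or (lim >= -12 and (10/3)*x >= -5).
Before tot := 3*lim + x - 5: (not (2*x != 12)) or (lim >= -12 and (10/3)*x >= -5)
Before x := 3*lim - 9: (not (6*lim != 30)) or (lim >= -12 and 10*lim >= 25)
Before havoc tot: (not (6*lim != 30)) or (lim >= -12 and 10*lim >= 25)
Before tot := 3*x: (not (6*lim != 30)) or (lim >= -12 and 10*lim >= 25)
Answer: WP = (not (6*lim != 30)) or (lim >= -12 and 10*lim >= 25)


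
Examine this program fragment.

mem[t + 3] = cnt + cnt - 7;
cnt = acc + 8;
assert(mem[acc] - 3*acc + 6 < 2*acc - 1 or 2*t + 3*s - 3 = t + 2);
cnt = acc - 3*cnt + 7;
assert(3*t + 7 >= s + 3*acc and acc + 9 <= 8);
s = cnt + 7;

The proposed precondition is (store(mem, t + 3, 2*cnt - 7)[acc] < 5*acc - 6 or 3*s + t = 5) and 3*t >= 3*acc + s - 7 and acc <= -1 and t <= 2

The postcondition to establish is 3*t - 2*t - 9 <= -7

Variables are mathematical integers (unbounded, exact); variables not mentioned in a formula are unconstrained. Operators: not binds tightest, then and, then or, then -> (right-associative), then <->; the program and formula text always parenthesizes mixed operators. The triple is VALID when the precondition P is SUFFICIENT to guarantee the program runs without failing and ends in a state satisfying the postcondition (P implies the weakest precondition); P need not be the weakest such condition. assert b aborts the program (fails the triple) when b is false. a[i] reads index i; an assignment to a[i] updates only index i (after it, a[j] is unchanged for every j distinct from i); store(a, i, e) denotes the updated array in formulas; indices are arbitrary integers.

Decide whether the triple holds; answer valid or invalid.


Working backward. After the program, the postcondition 3*t - 2*t - 9 <= -7 must hold; in canonical form it is t <= 2.
Before s := cnt + 7: t <= 2
Before assert 3*t + 7 >= s + 3*acc and acc + 9 <= 8: 3*t >= 3*acc + s - 7 and acc <= -1 and t <= 2
Before cnt := acc - 3*cnt + 7: 3*t >= 3*acc + s - 7 and acc <= -1 and t <= 2
Before assert mem[acc] - 3*acc + 6 < 2*acc - 1 or 2*t + 3*s - 3 = t + 2: (mem[acc] < 5*acc - 7 or 3*s + t = 5) and 3*t >= 3*acc + s - 7 and acc <= -1 and t <= 2
Before cnt := acc + 8: (mem[acc] < 5*acc - 7 or 3*s + t = 5) and 3*t >= 3*acc + s - 7 and acc <= -1 and t <= 2
Before mem[t + 3] := cnt + cnt - 7: (store(mem, t + 3, 2*cnt - 7)[acc] < 5*acc - 7 or 3*s + t = 5) and 3*t >= 3*acc + s - 7 and acc <= -1 and t <= 2
The weakest precondition is (store(mem, t + 3, 2*cnt - 7)[acc] < 5*acc - 7 or 3*s + t = 5) and 3*t >= 3*acc + s - 7 and acc <= -1 and t <= 2.
Check whether (store(mem, t + 3, 2*cnt - 7)[acc] < 5*acc - 6 or 3*s + t = 5) and 3*t >= 3*acc + s - 7 and acc <= -1 and t <= 2 implies it.
Countermodel: at the initial state acc = -1, cnt = 0, mem = {[-1] = -12, [3] = 2, elsewhere 2}, s = 0, t = 0, the precondition holds but the weakest precondition fails.
Answer: invalid


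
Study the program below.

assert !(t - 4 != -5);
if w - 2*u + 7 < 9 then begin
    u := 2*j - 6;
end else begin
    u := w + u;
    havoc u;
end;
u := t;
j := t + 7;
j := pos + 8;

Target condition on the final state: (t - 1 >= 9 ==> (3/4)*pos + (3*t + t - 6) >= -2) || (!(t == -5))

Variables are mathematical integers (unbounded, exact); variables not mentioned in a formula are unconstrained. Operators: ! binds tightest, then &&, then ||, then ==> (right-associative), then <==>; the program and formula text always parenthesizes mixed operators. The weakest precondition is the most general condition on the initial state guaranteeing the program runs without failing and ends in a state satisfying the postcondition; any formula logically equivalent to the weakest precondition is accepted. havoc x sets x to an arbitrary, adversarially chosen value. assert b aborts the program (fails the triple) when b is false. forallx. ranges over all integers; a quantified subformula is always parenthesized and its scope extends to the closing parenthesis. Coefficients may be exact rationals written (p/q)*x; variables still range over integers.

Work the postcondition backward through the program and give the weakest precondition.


Working backward. After the program, the postcondition (t - 1 >= 9 ==> (3/4)*pos + (3*t + t - 6) >= -2) || (!(t == -5)) must hold; in canonical form it is (t >= 10 ==> (3/4)*pos + 4*t >= 4) || (!(t == -5)).
Before j := pos + 8: (t >= 10 ==> (3/4)*pos + 4*t >= 4) || (!(t == -5))
Before j := t + 7: (t >= 10 ==> (3/4)*pos + 4*t >= 4) || (!(t == -5))
Before u := t: (t >= 10 ==> (3/4)*pos + 4*t >= 4) || (!(t == -5))
Then branch requires (t >= 10 ==> (3/4)*pos + 4*t >= 4) || (!(t == -5)); else branch requires (t >= 10 ==> (3/4)*pos + 4*t >= 4) || (!(t == -5)).
Before the if: (w < 2*u + 2 ==> ((t >= 10 ==> (3/4)*pos + 4*t >= 4) || (!(t == -5)))) && ((!(w < 2*u + 2)) ==> ((t >= 10 ==> (3/4)*pos + 4*t >= 4) || (!(t == -5))))
Before assert !(t - 4 != -5): (!(t != -1)) && (w < 2*u + 2 ==> ((t >= 10 ==> (3/4)*pos + 4*t >= 4) || (!(t == -5)))) && ((!(w < 2*u + 2)) ==> ((t >= 10 ==> (3/4)*pos + 4*t >= 4) || (!(t == -5))))
Answer: WP = (!(t != -1)) && (w < 2*u + 2 ==> ((t >= 10 ==> (3/4)*pos + 4*t >= 4) || (!(t == -5)))) && ((!(w < 2*u + 2)) ==> ((t >= 10 ==> (3/4)*pos + 4*t >= 4) || (!(t == -5))))


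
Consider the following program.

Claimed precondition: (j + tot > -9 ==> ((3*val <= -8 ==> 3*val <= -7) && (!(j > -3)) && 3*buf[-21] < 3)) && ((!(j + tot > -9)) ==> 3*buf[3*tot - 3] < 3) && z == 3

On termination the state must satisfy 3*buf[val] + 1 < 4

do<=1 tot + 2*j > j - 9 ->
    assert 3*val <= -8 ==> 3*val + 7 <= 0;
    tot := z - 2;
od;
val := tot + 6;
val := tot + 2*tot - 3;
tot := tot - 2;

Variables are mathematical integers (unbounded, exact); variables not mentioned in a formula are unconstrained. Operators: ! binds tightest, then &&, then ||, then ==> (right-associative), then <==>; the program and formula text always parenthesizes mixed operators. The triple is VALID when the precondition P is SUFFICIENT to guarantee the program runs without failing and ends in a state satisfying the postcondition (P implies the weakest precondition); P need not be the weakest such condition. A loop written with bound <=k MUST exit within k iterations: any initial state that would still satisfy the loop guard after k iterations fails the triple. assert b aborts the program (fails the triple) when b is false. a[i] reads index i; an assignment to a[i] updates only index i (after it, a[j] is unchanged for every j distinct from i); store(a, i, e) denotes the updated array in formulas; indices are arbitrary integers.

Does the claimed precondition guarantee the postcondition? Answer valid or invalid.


Working backward. After the program, the postcondition 3*buf[val] + 1 < 4 must hold; in canonical form it is 3*buf[val] < 3.
Before tot := tot - 2: 3*buf[val] < 3
Before val := tot + 2*tot - 3: 3*buf[3*tot - 3] < 3
Before val := tot + 6: 3*buf[3*tot - 3] < 3
Before the loop (bound <=1), unroll the exhaustion recursion (WP_0 = exit-now case; WP_j = one more guarded iteration, up to j = 1):
  WP_0: (!(j + tot > -9)) && 3*buf[3*tot - 3] < 3
  WP_1: (j + tot > -9 ==> ((3*val <= -8 ==> 3*val <= -7) && (!(j + z > -7)) && 3*buf[3*z - 9] < 3)) && ((!(j + tot > -9)) ==> 3*buf[3*tot - 3] < 3)
So before the loop: (j + tot > -9 ==> ((3*val <= -8 ==> 3*val <= -7) && (!(j + z > -7)) && 3*buf[3*z - 9] < 3)) && ((!(j + tot > -9)) ==> 3*buf[3*tot - 3] < 3)
The weakest precondition is (j + tot > -9 ==> ((3*val <= -8 ==> 3*val <= -7) && (!(j + z > -7)) && 3*buf[3*z - 9] < 3)) && ((!(j + tot > -9)) ==> 3*buf[3*tot - 3] < 3).
Check whether (j + tot > -9 ==> ((3*val <= -8 ==> 3*val <= -7) && (!(j > -3)) && 3*buf[-21] < 3)) && ((!(j + tot > -9)) ==> 3*buf[3*tot - 3] < 3) && z == 3 implies it.
Countermodel: at the initial state buf = {[-21] = 0, [-18] = 0, [0] = 0, elsewhere 0}, j = -3, tot = -5, val = 0, z = 3, the precondition holds but the weakest precondition fails.
Answer: invalid


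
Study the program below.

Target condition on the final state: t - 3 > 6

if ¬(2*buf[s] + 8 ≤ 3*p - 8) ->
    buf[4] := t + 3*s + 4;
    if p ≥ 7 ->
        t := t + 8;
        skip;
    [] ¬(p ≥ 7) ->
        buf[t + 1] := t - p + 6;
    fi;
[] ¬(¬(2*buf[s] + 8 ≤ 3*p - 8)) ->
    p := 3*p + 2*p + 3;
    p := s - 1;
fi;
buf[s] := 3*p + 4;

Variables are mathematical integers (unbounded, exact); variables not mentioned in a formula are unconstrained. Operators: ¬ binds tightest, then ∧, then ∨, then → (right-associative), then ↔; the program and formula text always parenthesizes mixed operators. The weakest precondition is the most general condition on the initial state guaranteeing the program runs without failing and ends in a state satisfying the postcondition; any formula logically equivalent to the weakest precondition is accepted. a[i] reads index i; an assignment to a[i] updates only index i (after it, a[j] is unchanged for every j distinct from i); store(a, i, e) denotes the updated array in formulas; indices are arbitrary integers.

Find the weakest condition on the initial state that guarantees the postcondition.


Working backward. After the program, the postcondition t - 3 > 6 must hold; in canonical form it is t > 9.
Before buf[s] := 3*p + 4: t > 9
Then branch requires (p ≥ 7 → t > 1) ∧ ((¬(p ≥ 7)) → t > 9); else branch requires t > 9.
Before the if: ((¬(2*buf[s] ≤ 3*p - 16)) → ((p ≥ 7 → t > 1) ∧ ((¬(p ≥ 7)) → t > 9))) ∧ (2*buf[s] ≤ 3*p - 16 → t > 9)
Answer: WP = ((¬(2*buf[s] ≤ 3*p - 16)) → ((p ≥ 7 → t > 1) ∧ ((¬(p ≥ 7)) → t > 9))) ∧ (2*buf[s] ≤ 3*p - 16 → t > 9)
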